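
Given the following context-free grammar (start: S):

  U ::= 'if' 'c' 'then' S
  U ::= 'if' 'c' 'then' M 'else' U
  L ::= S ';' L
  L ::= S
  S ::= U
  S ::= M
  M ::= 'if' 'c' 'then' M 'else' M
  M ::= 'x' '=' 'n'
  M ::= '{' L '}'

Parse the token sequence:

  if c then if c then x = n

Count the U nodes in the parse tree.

2

[S [U if c then [S [U if c then [S [M x = n]]]]]]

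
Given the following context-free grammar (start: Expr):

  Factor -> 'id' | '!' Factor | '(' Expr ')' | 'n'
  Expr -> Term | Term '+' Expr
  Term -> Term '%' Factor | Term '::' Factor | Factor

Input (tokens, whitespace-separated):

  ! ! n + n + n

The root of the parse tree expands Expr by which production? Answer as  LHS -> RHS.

Expr -> Term '+' Expr

[Expr [Term [Factor ! [Factor ! [Factor n]]]] + [Expr [Term [Factor n]] + [Expr [Term [Factor n]]]]]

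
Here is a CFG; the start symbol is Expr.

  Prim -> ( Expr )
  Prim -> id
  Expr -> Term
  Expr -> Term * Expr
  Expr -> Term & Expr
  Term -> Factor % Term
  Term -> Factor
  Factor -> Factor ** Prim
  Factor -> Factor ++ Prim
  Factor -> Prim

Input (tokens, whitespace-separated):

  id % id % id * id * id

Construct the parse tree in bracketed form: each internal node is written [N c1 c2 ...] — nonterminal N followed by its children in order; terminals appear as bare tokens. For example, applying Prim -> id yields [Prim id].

Expr
Term * Expr
Factor % Term * Expr
Prim % Term * Expr
id % Term * Expr
id % Factor % Term * Expr
id % Prim % Term * Expr
id % id % Term * Expr
id % id % Factor * Expr
id % id % Prim * Expr
id % id % id * Expr
id % id % id * Term * Expr
id % id % id * Factor * Expr
id % id % id * Prim * Expr
id % id % id * id * Expr
id % id % id * id * Term
id % id % id * id * Factor
id % id % id * id * Prim
id % id % id * id * id

[Expr [Term [Factor [Prim id]] % [Term [Factor [Prim id]] % [Term [Factor [Prim id]]]]] * [Expr [Term [Factor [Prim id]]] * [Expr [Term [Factor [Prim id]]]]]]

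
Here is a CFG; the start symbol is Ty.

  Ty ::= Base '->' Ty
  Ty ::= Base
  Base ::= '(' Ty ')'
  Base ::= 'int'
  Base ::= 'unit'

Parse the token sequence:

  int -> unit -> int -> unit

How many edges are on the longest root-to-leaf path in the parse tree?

5

[Ty [Base int] -> [Ty [Base unit] -> [Ty [Base int] -> [Ty [Base unit]]]]]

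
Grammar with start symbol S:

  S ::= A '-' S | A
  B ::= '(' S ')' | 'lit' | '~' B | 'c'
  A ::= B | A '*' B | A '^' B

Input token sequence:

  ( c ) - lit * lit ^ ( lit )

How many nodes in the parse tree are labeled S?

[S [A [B ( [S [A [B c]]] )]] - [S [A [A [A [B lit]] * [B lit]] ^ [B ( [S [A [B lit]]] )]]]]

4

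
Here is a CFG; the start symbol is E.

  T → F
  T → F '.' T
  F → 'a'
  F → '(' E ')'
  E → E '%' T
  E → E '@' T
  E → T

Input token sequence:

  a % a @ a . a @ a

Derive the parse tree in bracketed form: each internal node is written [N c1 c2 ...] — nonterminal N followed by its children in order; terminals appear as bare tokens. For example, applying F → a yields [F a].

[E [E [E [E [T [F a]]] % [T [F a]]] @ [T [F a] . [T [F a]]]] @ [T [F a]]]

E
E @ T
E @ T @ T
E % T @ T @ T
T % T @ T @ T
F % T @ T @ T
a % T @ T @ T
a % F @ T @ T
a % a @ T @ T
a % a @ F . T @ T
a % a @ a . T @ T
a % a @ a . F @ T
a % a @ a . a @ T
a % a @ a . a @ F
a % a @ a . a @ a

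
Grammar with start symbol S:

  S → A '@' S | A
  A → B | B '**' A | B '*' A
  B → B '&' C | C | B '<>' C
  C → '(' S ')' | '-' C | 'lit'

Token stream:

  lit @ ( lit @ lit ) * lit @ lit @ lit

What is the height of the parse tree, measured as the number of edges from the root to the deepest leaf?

[S [A [B [C lit]]] @ [S [A [B [C ( [S [A [B [C lit]]] @ [S [A [B [C lit]]]]] )]] * [A [B [C lit]]]] @ [S [A [B [C lit]]] @ [S [A [B [C lit]]]]]]]

10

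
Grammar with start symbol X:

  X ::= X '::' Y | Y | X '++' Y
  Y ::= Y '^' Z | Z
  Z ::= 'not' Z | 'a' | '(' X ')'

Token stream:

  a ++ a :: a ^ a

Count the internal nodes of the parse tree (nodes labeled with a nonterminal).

11

[X [X [X [Y [Z a]]] ++ [Y [Z a]]] :: [Y [Y [Z a]] ^ [Z a]]]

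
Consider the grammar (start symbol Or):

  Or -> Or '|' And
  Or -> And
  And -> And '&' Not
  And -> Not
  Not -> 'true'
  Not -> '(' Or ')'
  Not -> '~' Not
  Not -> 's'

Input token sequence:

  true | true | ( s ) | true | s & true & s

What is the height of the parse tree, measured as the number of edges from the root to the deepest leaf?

8

[Or [Or [Or [Or [Or [And [Not true]]] | [And [Not true]]] | [And [Not ( [Or [And [Not s]]] )]]] | [And [Not true]]] | [And [And [And [Not s]] & [Not true]] & [Not s]]]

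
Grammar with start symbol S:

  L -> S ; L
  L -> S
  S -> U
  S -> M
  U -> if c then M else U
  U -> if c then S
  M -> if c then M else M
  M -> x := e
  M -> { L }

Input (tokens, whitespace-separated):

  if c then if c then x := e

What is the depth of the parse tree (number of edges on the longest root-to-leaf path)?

[S [U if c then [S [U if c then [S [M x := e]]]]]]

6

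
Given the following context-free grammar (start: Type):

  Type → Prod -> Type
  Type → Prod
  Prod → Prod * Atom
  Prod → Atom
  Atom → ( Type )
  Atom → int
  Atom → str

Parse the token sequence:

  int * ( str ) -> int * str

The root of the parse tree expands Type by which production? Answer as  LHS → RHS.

[Type [Prod [Prod [Atom int]] * [Atom ( [Type [Prod [Atom str]]] )]] -> [Type [Prod [Prod [Atom int]] * [Atom str]]]]

Type → Prod -> Type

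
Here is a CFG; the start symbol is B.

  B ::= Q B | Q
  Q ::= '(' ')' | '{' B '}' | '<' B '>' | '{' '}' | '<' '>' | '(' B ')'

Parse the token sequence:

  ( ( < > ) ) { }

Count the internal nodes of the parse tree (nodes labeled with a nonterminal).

[B [Q ( [B [Q ( [B [Q < >]] )]] )] [B [Q { }]]]

8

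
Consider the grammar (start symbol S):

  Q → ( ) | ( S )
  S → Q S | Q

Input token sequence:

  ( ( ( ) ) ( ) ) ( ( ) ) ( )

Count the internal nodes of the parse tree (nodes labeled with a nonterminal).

14

[S [Q ( [S [Q ( [S [Q ( )]] )] [S [Q ( )]]] )] [S [Q ( [S [Q ( )]] )] [S [Q ( )]]]]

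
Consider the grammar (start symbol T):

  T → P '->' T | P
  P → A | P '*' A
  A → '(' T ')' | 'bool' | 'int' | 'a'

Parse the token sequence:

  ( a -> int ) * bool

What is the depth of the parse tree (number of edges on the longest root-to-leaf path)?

[T [P [P [A ( [T [P [A a]] -> [T [P [A int]]]] )]] * [A bool]]]

8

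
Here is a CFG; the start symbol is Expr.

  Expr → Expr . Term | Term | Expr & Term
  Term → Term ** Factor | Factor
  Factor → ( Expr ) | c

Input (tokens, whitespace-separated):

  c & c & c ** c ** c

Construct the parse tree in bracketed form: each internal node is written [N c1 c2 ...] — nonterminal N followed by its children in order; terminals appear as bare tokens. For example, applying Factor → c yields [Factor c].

Expr
Expr & Term
Expr & Term & Term
Term & Term & Term
Factor & Term & Term
c & Term & Term
c & Factor & Term
c & c & Term
c & c & Term ** Factor
c & c & Term ** Factor ** Factor
c & c & Factor ** Factor ** Factor
c & c & c ** Factor ** Factor
c & c & c ** c ** Factor
c & c & c ** c ** c

[Expr [Expr [Expr [Term [Factor c]]] & [Term [Factor c]]] & [Term [Term [Term [Factor c]] ** [Factor c]] ** [Factor c]]]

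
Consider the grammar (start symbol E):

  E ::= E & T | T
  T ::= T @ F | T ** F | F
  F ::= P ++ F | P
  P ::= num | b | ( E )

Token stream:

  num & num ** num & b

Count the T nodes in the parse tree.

[E [E [E [T [F [P num]]]] & [T [T [F [P num]]] ** [F [P num]]]] & [T [F [P b]]]]

4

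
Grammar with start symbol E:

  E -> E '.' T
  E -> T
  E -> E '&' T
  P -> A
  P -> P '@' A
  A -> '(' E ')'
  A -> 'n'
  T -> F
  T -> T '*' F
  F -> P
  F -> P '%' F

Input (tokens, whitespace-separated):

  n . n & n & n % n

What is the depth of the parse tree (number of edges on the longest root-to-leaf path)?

[E [E [E [E [T [F [P [A n]]]]] . [T [F [P [A n]]]]] & [T [F [P [A n]]]]] & [T [F [P [A n]] % [F [P [A n]]]]]]

8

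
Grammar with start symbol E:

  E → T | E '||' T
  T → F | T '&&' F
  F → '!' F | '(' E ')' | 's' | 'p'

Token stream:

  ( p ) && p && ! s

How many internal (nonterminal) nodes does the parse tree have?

[E [T [T [T [F ( [E [T [F p]]] )]] && [F p]] && [F ! [F s]]]]

11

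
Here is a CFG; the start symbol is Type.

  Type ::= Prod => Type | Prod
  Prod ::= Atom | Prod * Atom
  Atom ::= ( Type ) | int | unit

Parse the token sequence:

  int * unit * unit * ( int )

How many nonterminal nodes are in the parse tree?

12

[Type [Prod [Prod [Prod [Prod [Atom int]] * [Atom unit]] * [Atom unit]] * [Atom ( [Type [Prod [Atom int]]] )]]]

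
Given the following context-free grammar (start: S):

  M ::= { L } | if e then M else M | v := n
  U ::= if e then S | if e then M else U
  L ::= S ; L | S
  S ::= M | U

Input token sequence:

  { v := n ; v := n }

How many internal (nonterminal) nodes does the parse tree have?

[S [M { [L [S [M v := n]] ; [L [S [M v := n]]]] }]]

8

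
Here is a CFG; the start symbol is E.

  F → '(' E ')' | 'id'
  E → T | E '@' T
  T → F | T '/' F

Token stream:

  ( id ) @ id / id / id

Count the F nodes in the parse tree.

[E [E [T [F ( [E [T [F id]]] )]]] @ [T [T [T [F id]] / [F id]] / [F id]]]

5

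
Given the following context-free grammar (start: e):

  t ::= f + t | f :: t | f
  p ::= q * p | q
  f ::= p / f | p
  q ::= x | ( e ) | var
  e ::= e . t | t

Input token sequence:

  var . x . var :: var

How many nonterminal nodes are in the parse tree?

[e [e [e [t [f [p [q var]]]]] . [t [f [p [q x]]]]] . [t [f [p [q var]]] :: [t [f [p [q var]]]]]]

19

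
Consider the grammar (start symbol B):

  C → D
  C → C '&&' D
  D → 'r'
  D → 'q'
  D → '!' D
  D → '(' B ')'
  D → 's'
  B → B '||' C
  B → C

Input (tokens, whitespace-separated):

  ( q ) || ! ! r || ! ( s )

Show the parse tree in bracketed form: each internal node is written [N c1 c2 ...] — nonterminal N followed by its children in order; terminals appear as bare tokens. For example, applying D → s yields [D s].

B
B || C
B || C || C
C || C || C
D || C || C
( B ) || C || C
( C ) || C || C
( D ) || C || C
( q ) || C || C
( q ) || D || C
( q ) || ! D || C
( q ) || ! ! D || C
( q ) || ! ! r || C
( q ) || ! ! r || D
( q ) || ! ! r || ! D
( q ) || ! ! r || ! ( B )
( q ) || ! ! r || ! ( C )
( q ) || ! ! r || ! ( D )
( q ) || ! ! r || ! ( s )

[B [B [B [C [D ( [B [C [D q]]] )]]] || [C [D ! [D ! [D r]]]]] || [C [D ! [D ( [B [C [D s]]] )]]]]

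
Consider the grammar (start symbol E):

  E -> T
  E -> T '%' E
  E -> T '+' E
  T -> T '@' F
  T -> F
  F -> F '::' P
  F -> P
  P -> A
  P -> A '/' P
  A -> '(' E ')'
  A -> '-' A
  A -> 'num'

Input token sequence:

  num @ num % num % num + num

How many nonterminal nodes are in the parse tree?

[E [T [T [F [P [A num]]]] @ [F [P [A num]]]] % [E [T [F [P [A num]]]] % [E [T [F [P [A num]]]] + [E [T [F [P [A num]]]]]]]]

24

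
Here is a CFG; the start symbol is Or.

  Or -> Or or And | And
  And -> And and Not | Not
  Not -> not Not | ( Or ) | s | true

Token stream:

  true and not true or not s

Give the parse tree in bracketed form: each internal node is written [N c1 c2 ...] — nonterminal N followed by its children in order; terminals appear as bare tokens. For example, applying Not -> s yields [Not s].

[Or [Or [And [And [Not true]] and [Not not [Not true]]]] or [And [Not not [Not s]]]]

Or
Or or And
And or And
And and Not or And
Not and Not or And
true and Not or And
true and not Not or And
true and not true or And
true and not true or Not
true and not true or not Not
true and not true or not s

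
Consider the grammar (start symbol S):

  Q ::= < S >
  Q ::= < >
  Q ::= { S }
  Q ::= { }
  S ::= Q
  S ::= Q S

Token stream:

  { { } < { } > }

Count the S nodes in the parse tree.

[S [Q { [S [Q { }] [S [Q < [S [Q { }]] >]]] }]]

4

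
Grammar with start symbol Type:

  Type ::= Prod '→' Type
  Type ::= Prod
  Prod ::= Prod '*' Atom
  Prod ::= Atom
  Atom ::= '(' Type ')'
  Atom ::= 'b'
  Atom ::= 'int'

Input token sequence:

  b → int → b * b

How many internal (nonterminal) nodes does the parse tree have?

11

[Type [Prod [Atom b]] → [Type [Prod [Atom int]] → [Type [Prod [Prod [Atom b]] * [Atom b]]]]]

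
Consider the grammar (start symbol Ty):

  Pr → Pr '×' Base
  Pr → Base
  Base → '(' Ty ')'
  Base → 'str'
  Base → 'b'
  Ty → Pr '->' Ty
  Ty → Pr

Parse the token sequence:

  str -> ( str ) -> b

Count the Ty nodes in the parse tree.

[Ty [Pr [Base str]] -> [Ty [Pr [Base ( [Ty [Pr [Base str]]] )]] -> [Ty [Pr [Base b]]]]]

4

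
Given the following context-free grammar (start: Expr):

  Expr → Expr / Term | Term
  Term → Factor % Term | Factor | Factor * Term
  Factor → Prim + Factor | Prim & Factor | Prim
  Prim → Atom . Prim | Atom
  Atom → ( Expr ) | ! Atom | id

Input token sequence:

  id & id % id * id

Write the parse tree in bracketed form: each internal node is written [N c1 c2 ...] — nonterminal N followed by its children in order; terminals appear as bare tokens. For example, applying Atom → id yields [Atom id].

Expr
Term
Factor % Term
Prim & Factor % Term
Atom & Factor % Term
id & Factor % Term
id & Prim % Term
id & Atom % Term
id & id % Term
id & id % Factor * Term
id & id % Prim * Term
id & id % Atom * Term
id & id % id * Term
id & id % id * Factor
id & id % id * Prim
id & id % id * Atom
id & id % id * id

[Expr [Term [Factor [Prim [Atom id]] & [Factor [Prim [Atom id]]]] % [Term [Factor [Prim [Atom id]]] * [Term [Factor [Prim [Atom id]]]]]]]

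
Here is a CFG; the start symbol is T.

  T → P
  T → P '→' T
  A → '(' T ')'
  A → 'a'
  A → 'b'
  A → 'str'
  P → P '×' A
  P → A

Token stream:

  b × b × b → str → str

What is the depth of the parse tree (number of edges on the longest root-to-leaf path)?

5

[T [P [P [P [A b]] × [A b]] × [A b]] → [T [P [A str]] → [T [P [A str]]]]]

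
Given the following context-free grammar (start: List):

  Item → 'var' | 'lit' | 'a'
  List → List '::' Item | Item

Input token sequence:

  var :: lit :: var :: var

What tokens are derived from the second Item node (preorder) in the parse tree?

lit

[List [List [List [List [Item var]] :: [Item lit]] :: [Item var]] :: [Item var]]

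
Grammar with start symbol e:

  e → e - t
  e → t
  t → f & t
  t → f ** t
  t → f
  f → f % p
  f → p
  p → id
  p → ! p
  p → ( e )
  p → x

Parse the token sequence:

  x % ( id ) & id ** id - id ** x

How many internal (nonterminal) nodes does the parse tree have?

23

[e [e [t [f [f [p x]] % [p ( [e [t [f [p id]]]] )]] & [t [f [p id]] ** [t [f [p id]]]]]] - [t [f [p id]] ** [t [f [p x]]]]]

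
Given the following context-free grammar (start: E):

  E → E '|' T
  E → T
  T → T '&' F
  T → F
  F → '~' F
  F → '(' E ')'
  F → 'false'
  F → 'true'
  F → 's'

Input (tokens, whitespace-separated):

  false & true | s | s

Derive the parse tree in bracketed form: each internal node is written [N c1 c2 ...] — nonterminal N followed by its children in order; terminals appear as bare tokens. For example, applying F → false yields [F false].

[E [E [E [T [T [F false]] & [F true]]] | [T [F s]]] | [T [F s]]]

E
E | T
E | T | T
T | T | T
T & F | T | T
F & F | T | T
false & F | T | T
false & true | T | T
false & true | F | T
false & true | s | T
false & true | s | F
false & true | s | s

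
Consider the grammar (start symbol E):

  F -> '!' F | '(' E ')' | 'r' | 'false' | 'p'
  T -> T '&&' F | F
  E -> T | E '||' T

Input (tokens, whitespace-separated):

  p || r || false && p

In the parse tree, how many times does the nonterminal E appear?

3

[E [E [E [T [F p]]] || [T [F r]]] || [T [T [F false]] && [F p]]]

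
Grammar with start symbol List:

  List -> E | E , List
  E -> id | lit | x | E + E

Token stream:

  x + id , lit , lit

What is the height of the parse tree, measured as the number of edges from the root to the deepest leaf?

[List [E [E x] + [E id]] , [List [E lit] , [List [E lit]]]]

4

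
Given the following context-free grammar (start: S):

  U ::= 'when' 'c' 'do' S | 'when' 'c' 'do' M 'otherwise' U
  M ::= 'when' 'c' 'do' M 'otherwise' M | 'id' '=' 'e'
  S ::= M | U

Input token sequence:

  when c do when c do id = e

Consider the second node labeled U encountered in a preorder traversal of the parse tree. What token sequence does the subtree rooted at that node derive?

when c do id = e

[S [U when c do [S [U when c do [S [M id = e]]]]]]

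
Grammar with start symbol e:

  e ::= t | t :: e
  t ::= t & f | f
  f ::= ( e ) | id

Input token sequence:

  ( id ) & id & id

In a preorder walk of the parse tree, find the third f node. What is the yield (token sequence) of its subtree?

id

[e [t [t [t [f ( [e [t [f id]]] )]] & [f id]] & [f id]]]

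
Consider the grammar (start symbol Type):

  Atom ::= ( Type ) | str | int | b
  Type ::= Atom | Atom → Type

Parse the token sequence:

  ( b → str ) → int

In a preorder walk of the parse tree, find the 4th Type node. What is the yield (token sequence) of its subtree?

[Type [Atom ( [Type [Atom b] → [Type [Atom str]]] )] → [Type [Atom int]]]

int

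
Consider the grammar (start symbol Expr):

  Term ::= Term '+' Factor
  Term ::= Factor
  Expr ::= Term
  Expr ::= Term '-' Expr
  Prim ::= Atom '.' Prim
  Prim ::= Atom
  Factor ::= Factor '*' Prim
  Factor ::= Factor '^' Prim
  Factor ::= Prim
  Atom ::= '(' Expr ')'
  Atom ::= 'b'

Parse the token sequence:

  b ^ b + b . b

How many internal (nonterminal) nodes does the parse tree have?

14

[Expr [Term [Term [Factor [Factor [Prim [Atom b]]] ^ [Prim [Atom b]]]] + [Factor [Prim [Atom b] . [Prim [Atom b]]]]]]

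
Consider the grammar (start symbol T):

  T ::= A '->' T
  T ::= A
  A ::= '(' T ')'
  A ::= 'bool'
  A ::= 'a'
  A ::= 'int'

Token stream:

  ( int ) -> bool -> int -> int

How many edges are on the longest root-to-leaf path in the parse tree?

5

[T [A ( [T [A int]] )] -> [T [A bool] -> [T [A int] -> [T [A int]]]]]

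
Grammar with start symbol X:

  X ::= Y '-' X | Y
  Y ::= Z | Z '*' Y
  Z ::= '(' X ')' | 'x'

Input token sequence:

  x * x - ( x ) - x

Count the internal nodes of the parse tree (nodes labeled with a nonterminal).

14

[X [Y [Z x] * [Y [Z x]]] - [X [Y [Z ( [X [Y [Z x]]] )]] - [X [Y [Z x]]]]]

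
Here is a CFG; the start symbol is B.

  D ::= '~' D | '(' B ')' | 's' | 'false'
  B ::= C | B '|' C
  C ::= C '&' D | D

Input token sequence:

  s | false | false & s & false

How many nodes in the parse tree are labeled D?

5

[B [B [B [C [D s]]] | [C [D false]]] | [C [C [C [D false]] & [D s]] & [D false]]]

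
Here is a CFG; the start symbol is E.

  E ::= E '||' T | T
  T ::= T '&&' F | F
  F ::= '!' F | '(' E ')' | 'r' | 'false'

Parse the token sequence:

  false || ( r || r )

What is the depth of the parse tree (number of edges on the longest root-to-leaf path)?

7

[E [E [T [F false]]] || [T [F ( [E [E [T [F r]]] || [T [F r]]] )]]]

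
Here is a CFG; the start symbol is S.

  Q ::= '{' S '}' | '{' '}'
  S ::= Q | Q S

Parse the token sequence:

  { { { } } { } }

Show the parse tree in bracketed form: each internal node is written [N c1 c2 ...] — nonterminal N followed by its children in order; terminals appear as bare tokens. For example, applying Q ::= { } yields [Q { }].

S
Q
{ S }
{ Q S }
{ { S } S }
{ { Q } S }
{ { { } } S }
{ { { } } Q }
{ { { } } { } }

[S [Q { [S [Q { [S [Q { }]] }] [S [Q { }]]] }]]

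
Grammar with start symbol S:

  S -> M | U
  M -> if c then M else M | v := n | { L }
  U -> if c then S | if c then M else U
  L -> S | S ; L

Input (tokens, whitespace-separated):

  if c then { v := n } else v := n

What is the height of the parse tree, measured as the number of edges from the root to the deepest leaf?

6

[S [M if c then [M { [L [S [M v := n]]] }] else [M v := n]]]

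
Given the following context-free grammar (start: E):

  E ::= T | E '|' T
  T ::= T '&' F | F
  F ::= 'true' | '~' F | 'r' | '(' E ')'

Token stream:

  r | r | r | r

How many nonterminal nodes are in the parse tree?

12

[E [E [E [E [T [F r]]] | [T [F r]]] | [T [F r]]] | [T [F r]]]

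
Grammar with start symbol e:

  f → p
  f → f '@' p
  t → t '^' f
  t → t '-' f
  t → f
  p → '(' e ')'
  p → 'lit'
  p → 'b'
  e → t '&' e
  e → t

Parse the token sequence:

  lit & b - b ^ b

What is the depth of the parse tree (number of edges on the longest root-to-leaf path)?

[e [t [f [p lit]]] & [e [t [t [t [f [p b]]] - [f [p b]]] ^ [f [p b]]]]]

7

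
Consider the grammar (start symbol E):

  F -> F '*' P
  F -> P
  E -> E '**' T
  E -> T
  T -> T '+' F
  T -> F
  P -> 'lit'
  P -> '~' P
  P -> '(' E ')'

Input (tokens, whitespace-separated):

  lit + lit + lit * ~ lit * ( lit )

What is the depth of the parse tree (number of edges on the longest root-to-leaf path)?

[E [T [T [T [F [P lit]]] + [F [P lit]]] + [F [F [F [P lit]] * [P ~ [P lit]]] * [P ( [E [T [F [P lit]]]] )]]]]

8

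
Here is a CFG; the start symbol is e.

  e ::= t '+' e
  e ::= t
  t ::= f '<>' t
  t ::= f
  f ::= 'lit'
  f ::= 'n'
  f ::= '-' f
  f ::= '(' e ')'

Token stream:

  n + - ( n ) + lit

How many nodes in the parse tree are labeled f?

5

[e [t [f n]] + [e [t [f - [f ( [e [t [f n]]] )]]] + [e [t [f lit]]]]]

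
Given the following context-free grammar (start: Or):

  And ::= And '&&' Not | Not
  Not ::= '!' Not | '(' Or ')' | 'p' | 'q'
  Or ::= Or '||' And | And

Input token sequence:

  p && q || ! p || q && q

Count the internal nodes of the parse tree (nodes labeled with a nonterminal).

14

[Or [Or [Or [And [And [Not p]] && [Not q]]] || [And [Not ! [Not p]]]] || [And [And [Not q]] && [Not q]]]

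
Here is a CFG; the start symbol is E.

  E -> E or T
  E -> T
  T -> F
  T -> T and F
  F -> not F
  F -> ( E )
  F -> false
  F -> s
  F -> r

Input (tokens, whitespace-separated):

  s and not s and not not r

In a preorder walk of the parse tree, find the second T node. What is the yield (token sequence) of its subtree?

[E [T [T [T [F s]] and [F not [F s]]] and [F not [F not [F r]]]]]

s and not s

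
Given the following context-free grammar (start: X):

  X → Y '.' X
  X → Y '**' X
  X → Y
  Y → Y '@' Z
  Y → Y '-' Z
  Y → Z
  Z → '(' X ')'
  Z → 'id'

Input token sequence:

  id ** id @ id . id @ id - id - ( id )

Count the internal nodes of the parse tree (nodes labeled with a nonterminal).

20

[X [Y [Z id]] ** [X [Y [Y [Z id]] @ [Z id]] . [X [Y [Y [Y [Y [Z id]] @ [Z id]] - [Z id]] - [Z ( [X [Y [Z id]]] )]]]]]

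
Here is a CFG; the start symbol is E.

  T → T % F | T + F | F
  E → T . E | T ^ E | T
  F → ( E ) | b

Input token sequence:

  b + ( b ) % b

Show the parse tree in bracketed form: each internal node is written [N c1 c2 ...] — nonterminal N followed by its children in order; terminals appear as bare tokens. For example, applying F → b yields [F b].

[E [T [T [T [F b]] + [F ( [E [T [F b]]] )]] % [F b]]]

E
T
T % F
T + F % F
F + F % F
b + F % F
b + ( E ) % F
b + ( T ) % F
b + ( F ) % F
b + ( b ) % F
b + ( b ) % b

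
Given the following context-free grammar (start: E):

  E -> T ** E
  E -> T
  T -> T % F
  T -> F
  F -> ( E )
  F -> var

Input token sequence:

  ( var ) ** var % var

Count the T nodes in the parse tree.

[E [T [F ( [E [T [F var]]] )]] ** [E [T [T [F var]] % [F var]]]]

4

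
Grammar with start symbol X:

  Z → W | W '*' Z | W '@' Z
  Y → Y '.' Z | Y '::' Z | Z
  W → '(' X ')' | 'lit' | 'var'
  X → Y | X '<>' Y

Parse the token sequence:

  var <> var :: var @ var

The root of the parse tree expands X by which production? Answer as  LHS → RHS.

[X [X [Y [Z [W var]]]] <> [Y [Y [Z [W var]]] :: [Z [W var] @ [Z [W var]]]]]

X → X '<>' Y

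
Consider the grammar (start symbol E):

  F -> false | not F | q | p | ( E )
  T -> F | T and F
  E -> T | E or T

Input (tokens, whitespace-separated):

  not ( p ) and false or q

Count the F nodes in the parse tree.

5

[E [E [T [T [F not [F ( [E [T [F p]]] )]]] and [F false]]] or [T [F q]]]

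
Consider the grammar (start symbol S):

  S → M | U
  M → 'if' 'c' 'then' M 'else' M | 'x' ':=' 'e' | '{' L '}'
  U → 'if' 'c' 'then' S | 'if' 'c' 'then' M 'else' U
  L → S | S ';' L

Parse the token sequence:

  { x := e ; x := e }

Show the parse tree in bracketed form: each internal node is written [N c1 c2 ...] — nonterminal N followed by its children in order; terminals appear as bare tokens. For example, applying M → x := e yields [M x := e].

[S [M { [L [S [M x := e]] ; [L [S [M x := e]]]] }]]

S
M
{ L }
{ S ; L }
{ M ; L }
{ x := e ; L }
{ x := e ; S }
{ x := e ; M }
{ x := e ; x := e }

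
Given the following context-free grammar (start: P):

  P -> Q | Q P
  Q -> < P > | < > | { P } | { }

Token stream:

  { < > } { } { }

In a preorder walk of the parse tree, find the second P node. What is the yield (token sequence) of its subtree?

< >

[P [Q { [P [Q < >]] }] [P [Q { }] [P [Q { }]]]]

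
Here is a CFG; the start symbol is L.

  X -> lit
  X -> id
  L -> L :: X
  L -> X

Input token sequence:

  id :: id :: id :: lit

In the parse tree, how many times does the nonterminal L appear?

[L [L [L [L [X id]] :: [X id]] :: [X id]] :: [X lit]]

4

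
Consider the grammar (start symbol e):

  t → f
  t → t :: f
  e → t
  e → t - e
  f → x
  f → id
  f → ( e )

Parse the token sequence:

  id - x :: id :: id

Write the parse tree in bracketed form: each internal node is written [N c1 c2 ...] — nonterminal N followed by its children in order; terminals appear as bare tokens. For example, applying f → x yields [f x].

[e [t [f id]] - [e [t [t [t [f x]] :: [f id]] :: [f id]]]]

e
t - e
f - e
id - e
id - t
id - t :: f
id - t :: f :: f
id - f :: f :: f
id - x :: f :: f
id - x :: id :: f
id - x :: id :: id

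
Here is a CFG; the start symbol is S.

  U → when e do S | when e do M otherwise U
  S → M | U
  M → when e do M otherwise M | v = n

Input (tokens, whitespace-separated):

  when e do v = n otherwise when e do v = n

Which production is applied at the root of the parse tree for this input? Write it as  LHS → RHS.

S → U

[S [U when e do [M v = n] otherwise [U when e do [S [M v = n]]]]]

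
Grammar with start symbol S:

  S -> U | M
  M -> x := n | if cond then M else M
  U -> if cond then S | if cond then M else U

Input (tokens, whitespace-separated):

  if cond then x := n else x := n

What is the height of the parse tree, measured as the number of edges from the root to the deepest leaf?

3

[S [M if cond then [M x := n] else [M x := n]]]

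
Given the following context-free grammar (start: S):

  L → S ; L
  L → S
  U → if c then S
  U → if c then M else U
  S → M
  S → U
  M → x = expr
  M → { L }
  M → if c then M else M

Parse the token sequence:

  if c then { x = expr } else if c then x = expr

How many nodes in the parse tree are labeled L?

[S [U if c then [M { [L [S [M x = expr]]] }] else [U if c then [S [M x = expr]]]]]

1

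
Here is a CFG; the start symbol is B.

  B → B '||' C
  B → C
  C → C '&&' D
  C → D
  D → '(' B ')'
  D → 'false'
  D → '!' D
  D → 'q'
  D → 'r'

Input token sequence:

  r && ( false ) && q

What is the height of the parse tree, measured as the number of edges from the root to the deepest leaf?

[B [C [C [C [D r]] && [D ( [B [C [D false]]] )]] && [D q]]]

7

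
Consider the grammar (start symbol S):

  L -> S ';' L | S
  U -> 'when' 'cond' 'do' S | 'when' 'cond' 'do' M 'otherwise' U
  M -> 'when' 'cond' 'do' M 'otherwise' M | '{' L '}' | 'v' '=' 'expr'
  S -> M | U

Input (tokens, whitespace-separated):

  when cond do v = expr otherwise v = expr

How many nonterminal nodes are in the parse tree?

[S [M when cond do [M v = expr] otherwise [M v = expr]]]

4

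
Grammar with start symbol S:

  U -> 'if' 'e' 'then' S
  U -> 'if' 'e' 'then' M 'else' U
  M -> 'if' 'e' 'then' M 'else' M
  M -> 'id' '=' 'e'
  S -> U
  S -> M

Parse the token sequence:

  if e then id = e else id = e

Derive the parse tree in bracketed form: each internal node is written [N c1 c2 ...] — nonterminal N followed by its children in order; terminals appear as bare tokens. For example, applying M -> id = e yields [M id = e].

[S [M if e then [M id = e] else [M id = e]]]

S
M
if e then M else M
if e then id = e else M
if e then id = e else id = e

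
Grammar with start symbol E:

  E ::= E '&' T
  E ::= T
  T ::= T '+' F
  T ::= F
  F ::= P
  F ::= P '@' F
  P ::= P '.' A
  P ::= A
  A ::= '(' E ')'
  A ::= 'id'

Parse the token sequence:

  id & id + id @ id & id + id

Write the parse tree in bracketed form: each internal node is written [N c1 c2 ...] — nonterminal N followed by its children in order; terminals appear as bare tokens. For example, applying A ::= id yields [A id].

[E [E [E [T [F [P [A id]]]]] & [T [T [F [P [A id]]]] + [F [P [A id]] @ [F [P [A id]]]]]] & [T [T [F [P [A id]]]] + [F [P [A id]]]]]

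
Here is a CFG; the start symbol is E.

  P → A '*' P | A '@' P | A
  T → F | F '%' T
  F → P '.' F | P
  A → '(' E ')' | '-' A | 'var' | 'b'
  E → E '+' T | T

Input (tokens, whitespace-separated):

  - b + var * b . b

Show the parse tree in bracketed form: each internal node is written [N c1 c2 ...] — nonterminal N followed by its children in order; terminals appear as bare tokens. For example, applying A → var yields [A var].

[E [E [T [F [P [A - [A b]]]]]] + [T [F [P [A var] * [P [A b]]] . [F [P [A b]]]]]]

E
E + T
T + T
F + T
P + T
A + T
- A + T
- b + T
- b + F
- b + P . F
- b + A * P . F
- b + var * P . F
- b + var * A . F
- b + var * b . F
- b + var * b . P
- b + var * b . A
- b + var * b . b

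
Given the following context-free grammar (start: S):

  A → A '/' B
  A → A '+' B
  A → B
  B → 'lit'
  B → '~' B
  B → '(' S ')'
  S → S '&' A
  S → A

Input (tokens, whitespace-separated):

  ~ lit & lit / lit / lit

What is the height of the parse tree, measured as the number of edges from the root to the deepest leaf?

5

[S [S [A [B ~ [B lit]]]] & [A [A [A [B lit]] / [B lit]] / [B lit]]]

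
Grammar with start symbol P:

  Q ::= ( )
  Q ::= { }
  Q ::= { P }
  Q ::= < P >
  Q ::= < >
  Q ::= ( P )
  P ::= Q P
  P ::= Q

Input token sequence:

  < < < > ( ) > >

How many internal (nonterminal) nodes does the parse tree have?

8

[P [Q < [P [Q < [P [Q < >] [P [Q ( )]]] >]] >]]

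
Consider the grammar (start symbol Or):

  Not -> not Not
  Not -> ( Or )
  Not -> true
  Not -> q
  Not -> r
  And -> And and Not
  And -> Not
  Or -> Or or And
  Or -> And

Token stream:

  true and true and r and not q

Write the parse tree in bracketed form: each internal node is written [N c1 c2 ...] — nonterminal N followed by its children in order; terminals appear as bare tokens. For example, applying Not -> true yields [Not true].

[Or [And [And [And [And [Not true]] and [Not true]] and [Not r]] and [Not not [Not q]]]]

Or
And
And and Not
And and Not and Not
And and Not and Not and Not
Not and Not and Not and Not
true and Not and Not and Not
true and true and Not and Not
true and true and r and Not
true and true and r and not Not
true and true and r and not q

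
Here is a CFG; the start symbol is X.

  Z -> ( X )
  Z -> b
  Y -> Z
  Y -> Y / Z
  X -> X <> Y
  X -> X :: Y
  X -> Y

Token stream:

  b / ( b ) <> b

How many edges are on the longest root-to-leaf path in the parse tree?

[X [X [Y [Y [Z b]] / [Z ( [X [Y [Z b]]] )]]] <> [Y [Z b]]]

7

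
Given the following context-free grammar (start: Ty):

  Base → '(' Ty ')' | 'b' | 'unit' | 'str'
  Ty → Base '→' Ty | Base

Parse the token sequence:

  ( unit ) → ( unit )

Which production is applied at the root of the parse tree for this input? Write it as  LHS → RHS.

[Ty [Base ( [Ty [Base unit]] )] → [Ty [Base ( [Ty [Base unit]] )]]]

Ty → Base '→' Ty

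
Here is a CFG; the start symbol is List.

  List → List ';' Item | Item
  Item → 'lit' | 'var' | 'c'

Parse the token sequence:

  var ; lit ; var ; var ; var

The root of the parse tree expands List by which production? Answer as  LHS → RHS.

List → List ';' Item

[List [List [List [List [List [Item var]] ; [Item lit]] ; [Item var]] ; [Item var]] ; [Item var]]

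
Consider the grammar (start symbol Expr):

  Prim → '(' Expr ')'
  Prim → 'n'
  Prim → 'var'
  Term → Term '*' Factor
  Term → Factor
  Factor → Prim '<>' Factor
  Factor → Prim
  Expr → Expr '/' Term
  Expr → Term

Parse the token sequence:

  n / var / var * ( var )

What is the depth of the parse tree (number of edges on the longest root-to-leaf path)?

8

[Expr [Expr [Expr [Term [Factor [Prim n]]]] / [Term [Factor [Prim var]]]] / [Term [Term [Factor [Prim var]]] * [Factor [Prim ( [Expr [Term [Factor [Prim var]]]] )]]]]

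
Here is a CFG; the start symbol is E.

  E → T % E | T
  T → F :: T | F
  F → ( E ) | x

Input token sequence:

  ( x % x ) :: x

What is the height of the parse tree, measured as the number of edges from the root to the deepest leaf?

7

[E [T [F ( [E [T [F x]] % [E [T [F x]]]] )] :: [T [F x]]]]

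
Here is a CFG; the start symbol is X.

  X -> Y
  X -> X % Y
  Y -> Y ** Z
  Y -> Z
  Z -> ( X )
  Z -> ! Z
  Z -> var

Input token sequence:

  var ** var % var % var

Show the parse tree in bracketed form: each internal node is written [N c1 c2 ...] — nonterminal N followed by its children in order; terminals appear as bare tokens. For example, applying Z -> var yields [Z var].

[X [X [X [Y [Y [Z var]] ** [Z var]]] % [Y [Z var]]] % [Y [Z var]]]

X
X % Y
X % Y % Y
Y % Y % Y
Y ** Z % Y % Y
Z ** Z % Y % Y
var ** Z % Y % Y
var ** var % Y % Y
var ** var % Z % Y
var ** var % var % Y
var ** var % var % Z
var ** var % var % var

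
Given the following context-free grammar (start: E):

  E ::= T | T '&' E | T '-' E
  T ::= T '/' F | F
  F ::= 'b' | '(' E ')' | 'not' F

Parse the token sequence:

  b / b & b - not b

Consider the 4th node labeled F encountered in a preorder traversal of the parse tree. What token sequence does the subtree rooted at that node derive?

not b

[E [T [T [F b]] / [F b]] & [E [T [F b]] - [E [T [F not [F b]]]]]]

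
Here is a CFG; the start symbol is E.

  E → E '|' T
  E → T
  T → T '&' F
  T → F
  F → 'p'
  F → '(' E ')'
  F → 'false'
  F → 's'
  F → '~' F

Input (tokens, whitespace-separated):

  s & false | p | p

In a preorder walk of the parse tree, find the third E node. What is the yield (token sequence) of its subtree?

s & false

[E [E [E [T [T [F s]] & [F false]]] | [T [F p]]] | [T [F p]]]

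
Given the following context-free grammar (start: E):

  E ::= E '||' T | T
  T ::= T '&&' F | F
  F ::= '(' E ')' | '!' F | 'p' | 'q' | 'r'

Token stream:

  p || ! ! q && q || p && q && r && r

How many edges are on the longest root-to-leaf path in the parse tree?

7

[E [E [E [T [F p]]] || [T [T [F ! [F ! [F q]]]] && [F q]]] || [T [T [T [T [F p]] && [F q]] && [F r]] && [F r]]]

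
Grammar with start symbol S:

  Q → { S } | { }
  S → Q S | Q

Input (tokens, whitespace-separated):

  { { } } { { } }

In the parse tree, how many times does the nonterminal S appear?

4

[S [Q { [S [Q { }]] }] [S [Q { [S [Q { }]] }]]]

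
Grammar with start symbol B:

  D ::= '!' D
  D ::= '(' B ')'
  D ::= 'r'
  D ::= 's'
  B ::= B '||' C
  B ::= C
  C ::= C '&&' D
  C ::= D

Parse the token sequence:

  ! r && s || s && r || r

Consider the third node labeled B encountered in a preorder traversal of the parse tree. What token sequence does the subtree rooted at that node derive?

[B [B [B [C [C [D ! [D r]]] && [D s]]] || [C [C [D s]] && [D r]]] || [C [D r]]]

! r && s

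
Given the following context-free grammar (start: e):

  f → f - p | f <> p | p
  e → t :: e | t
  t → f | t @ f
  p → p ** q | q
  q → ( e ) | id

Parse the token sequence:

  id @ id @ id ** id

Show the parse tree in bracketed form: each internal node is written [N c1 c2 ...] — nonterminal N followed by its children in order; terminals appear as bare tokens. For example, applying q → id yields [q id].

e
t
t @ f
t @ f @ f
f @ f @ f
p @ f @ f
q @ f @ f
id @ f @ f
id @ p @ f
id @ q @ f
id @ id @ f
id @ id @ p
id @ id @ p ** q
id @ id @ q ** q
id @ id @ id ** q
id @ id @ id ** id

[e [t [t [t [f [p [q id]]]] @ [f [p [q id]]]] @ [f [p [p [q id]] ** [q id]]]]]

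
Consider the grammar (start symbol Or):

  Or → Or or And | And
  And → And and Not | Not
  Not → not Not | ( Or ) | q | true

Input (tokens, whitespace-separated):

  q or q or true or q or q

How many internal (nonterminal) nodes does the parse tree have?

15

[Or [Or [Or [Or [Or [And [Not q]]] or [And [Not q]]] or [And [Not true]]] or [And [Not q]]] or [And [Not q]]]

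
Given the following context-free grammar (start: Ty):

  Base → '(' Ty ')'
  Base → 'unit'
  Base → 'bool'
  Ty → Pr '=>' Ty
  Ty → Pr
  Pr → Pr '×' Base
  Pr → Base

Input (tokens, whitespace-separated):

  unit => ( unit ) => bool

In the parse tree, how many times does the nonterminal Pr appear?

[Ty [Pr [Base unit]] => [Ty [Pr [Base ( [Ty [Pr [Base unit]]] )]] => [Ty [Pr [Base bool]]]]]

4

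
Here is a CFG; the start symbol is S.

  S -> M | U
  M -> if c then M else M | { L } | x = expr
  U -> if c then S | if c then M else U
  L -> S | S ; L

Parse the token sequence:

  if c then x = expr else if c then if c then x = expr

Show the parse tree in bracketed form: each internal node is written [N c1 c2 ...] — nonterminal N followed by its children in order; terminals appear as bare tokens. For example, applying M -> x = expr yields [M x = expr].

[S [U if c then [M x = expr] else [U if c then [S [U if c then [S [M x = expr]]]]]]]

S
U
if c then M else U
if c then x = expr else U
if c then x = expr else if c then S
if c then x = expr else if c then U
if c then x = expr else if c then if c then S
if c then x = expr else if c then if c then M
if c then x = expr else if c then if c then x = expr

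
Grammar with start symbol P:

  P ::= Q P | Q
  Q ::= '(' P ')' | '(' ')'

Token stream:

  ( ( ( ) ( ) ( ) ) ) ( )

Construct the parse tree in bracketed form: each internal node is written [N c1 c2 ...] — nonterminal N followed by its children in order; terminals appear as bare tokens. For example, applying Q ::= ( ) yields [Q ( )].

P
Q P
( P ) P
( Q ) P
( ( P ) ) P
( ( Q P ) ) P
( ( ( ) P ) ) P
( ( ( ) Q P ) ) P
( ( ( ) ( ) P ) ) P
( ( ( ) ( ) Q ) ) P
( ( ( ) ( ) ( ) ) ) P
( ( ( ) ( ) ( ) ) ) Q
( ( ( ) ( ) ( ) ) ) ( )

[P [Q ( [P [Q ( [P [Q ( )] [P [Q ( )] [P [Q ( )]]]] )]] )] [P [Q ( )]]]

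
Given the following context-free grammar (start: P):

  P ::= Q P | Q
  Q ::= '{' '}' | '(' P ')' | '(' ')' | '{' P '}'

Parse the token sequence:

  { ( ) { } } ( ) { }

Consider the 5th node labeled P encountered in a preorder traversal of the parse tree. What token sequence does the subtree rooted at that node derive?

[P [Q { [P [Q ( )] [P [Q { }]]] }] [P [Q ( )] [P [Q { }]]]]

{ }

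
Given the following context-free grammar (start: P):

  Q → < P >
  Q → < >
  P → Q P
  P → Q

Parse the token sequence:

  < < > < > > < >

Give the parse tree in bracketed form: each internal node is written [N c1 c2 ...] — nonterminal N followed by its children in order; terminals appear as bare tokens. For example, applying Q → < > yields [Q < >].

[P [Q < [P [Q < >] [P [Q < >]]] >] [P [Q < >]]]

P
Q P
< P > P
< Q P > P
< < > P > P
< < > Q > P
< < > < > > P
< < > < > > Q
< < > < > > < >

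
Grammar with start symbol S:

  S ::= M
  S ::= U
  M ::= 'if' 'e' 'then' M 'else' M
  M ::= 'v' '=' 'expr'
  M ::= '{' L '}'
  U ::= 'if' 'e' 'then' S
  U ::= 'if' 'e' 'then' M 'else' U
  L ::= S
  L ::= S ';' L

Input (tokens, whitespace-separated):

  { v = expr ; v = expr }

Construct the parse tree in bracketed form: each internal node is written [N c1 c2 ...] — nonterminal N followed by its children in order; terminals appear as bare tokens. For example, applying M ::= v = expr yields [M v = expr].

S
M
{ L }
{ S ; L }
{ M ; L }
{ v = expr ; L }
{ v = expr ; S }
{ v = expr ; M }
{ v = expr ; v = expr }

[S [M { [L [S [M v = expr]] ; [L [S [M v = expr]]]] }]]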